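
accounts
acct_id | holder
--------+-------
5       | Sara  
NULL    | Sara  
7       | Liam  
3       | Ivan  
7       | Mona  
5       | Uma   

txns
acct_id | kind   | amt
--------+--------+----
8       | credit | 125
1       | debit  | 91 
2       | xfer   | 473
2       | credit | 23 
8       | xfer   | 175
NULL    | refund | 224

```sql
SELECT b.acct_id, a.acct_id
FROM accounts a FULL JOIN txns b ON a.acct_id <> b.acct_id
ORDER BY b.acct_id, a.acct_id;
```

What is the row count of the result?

FULL OUTER JOIN keeps every row from both sides; unmatched rows get NULL for the other side's columns.
Matching on a.acct_id <> b.acct_id. A NULL in a compared column never satisfies the condition.
Matched pairs: 25; unmatched a rows kept: 1; unmatched b rows kept: 1.
Total: 25 matched + 2 padded = 27 rows.

27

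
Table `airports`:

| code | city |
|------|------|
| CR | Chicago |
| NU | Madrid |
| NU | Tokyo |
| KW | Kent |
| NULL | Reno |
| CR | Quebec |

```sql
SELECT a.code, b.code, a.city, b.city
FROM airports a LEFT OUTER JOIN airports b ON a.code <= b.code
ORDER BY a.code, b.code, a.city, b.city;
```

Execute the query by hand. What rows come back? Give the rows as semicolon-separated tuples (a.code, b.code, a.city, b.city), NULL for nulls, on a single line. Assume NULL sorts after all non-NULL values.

(CR, CR, Chicago, Chicago); (CR, CR, Chicago, Quebec); (CR, CR, Quebec, Chicago); (CR, CR, Quebec, Quebec); (CR, KW, Chicago, Kent); (CR, KW, Quebec, Kent); (CR, NU, Chicago, Madrid); (CR, NU, Chicago, Tokyo); (CR, NU, Quebec, Madrid); (CR, NU, Quebec, Tokyo); (KW, KW, Kent, Kent); (KW, NU, Kent, Madrid); (KW, NU, Kent, Tokyo); (NU, NU, Madrid, Madrid); (NU, NU, Madrid, Tokyo); (NU, NU, Tokyo, Madrid); (NU, NU, Tokyo, Tokyo); (NULL, NULL, Reno, NULL)

LEFT JOIN keeps every row from `airports a`; unmatched rows get NULL for `airports b`'s columns.
Matching on a.code <= b.code. A NULL in a compared column never satisfies the condition.
- code=CR: 5 matching b row(s), so 5 row(s) emitted.
- code=NU: 2 matching b row(s), so 2 row(s) emitted.
- code=NU: 2 matching b row(s), so 2 row(s) emitted.
- code=KW: 3 matching b row(s), so 3 row(s) emitted.
- code=NULL: no b row matches, row kept with b columns NULL.
- code=CR: 5 matching b row(s), so 5 row(s) emitted.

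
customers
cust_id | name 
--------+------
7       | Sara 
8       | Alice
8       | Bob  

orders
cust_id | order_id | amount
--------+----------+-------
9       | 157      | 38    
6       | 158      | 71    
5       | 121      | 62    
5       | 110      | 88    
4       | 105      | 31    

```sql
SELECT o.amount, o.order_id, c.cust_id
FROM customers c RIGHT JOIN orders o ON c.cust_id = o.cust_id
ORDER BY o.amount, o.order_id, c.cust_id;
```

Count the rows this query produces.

RIGHT JOIN keeps every row from `orders`; unmatched rows get NULL for `customers`'s columns.
Matching on c.cust_id = o.cust_id.
- c[0] cust_id=7 → no match.
- c[1] cust_id=8 → no match.
- c[2] cust_id=8 → no match.
- 5 row(s) from o found no c partner → padded with NULL.
Total: 0 matched + 5 padded = 5 rows.

5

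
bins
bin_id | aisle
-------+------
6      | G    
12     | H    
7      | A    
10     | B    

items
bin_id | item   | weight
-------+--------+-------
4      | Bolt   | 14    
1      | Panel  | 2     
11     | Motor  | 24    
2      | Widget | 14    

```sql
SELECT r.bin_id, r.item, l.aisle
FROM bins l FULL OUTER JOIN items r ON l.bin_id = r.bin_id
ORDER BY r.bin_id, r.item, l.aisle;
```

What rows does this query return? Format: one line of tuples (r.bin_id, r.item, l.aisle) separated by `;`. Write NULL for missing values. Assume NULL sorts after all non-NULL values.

(1, Panel, NULL); (2, Widget, NULL); (4, Bolt, NULL); (11, Motor, NULL); (NULL, NULL, A); (NULL, NULL, B); (NULL, NULL, G); (NULL, NULL, H)

FULL OUTER JOIN keeps every row from both sides; unmatched rows get NULL for the other side's columns.
Matching on l.bin_id = r.bin_id.
- l (bin_id=6) has no partner → padded with NULL.
- l (bin_id=12) has no partner → padded with NULL.
- l (bin_id=7) has no partner → padded with NULL.
- l (bin_id=10) has no partner → padded with NULL.
- 4 r row(s) had no l match → kept, l columns NULL.
After projecting and ordering:
r.bin_id | r.item | l.aisle
1 | Panel | NULL
2 | Widget | NULL
4 | Bolt | NULL
11 | Motor | NULL
NULL | NULL | A
NULL | NULL | B
NULL | NULL | G
NULL | NULL | H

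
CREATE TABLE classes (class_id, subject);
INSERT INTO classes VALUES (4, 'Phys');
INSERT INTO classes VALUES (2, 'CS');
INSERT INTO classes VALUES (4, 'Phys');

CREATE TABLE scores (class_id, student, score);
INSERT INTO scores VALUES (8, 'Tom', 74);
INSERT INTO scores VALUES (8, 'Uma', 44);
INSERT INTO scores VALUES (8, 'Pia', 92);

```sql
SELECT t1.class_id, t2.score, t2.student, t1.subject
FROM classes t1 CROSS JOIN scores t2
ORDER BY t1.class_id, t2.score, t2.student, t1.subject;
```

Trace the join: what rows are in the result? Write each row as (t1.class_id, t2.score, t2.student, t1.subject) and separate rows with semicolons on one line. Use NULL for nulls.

(2, 44, Uma, CS); (2, 74, Tom, CS); (2, 92, Pia, CS); (4, 44, Uma, Phys); (4, 44, Uma, Phys); (4, 74, Tom, Phys); (4, 74, Tom, Phys); (4, 92, Pia, Phys); (4, 92, Pia, Phys)

CROSS JOIN pairs every row of `classes` with every row of `scores`: 3 × 3 = 9 rows.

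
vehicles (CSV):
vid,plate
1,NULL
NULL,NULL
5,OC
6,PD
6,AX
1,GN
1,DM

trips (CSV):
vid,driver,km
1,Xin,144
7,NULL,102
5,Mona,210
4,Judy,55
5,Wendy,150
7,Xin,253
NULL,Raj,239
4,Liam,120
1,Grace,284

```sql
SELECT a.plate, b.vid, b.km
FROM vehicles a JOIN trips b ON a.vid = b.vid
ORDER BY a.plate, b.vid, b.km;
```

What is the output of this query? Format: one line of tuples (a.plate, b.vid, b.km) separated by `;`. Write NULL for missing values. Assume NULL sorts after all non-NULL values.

INNER JOIN keeps only pairs where the ON condition holds.
Matching on a.vid = b.vid. A NULL in a compared column never satisfies the condition.
Matched pairs: 8.

(DM, 1, 144); (DM, 1, 284); (GN, 1, 144); (GN, 1, 284); (OC, 5, 150); (OC, 5, 210); (NULL, 1, 144); (NULL, 1, 284)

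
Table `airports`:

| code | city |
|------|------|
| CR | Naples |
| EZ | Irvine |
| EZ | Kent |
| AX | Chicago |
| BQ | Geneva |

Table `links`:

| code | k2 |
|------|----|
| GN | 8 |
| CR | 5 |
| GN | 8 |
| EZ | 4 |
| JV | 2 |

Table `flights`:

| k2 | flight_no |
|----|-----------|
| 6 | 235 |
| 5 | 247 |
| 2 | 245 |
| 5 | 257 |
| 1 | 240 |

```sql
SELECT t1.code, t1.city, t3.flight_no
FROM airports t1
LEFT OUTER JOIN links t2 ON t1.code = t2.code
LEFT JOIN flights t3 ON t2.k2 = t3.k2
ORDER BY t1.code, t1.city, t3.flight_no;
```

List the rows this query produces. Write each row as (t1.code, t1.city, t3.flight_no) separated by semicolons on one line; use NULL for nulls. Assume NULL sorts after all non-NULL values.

(AX, Chicago, NULL); (BQ, Geneva, NULL); (CR, Naples, 247); (CR, Naples, 257); (EZ, Irvine, NULL); (EZ, Kent, NULL)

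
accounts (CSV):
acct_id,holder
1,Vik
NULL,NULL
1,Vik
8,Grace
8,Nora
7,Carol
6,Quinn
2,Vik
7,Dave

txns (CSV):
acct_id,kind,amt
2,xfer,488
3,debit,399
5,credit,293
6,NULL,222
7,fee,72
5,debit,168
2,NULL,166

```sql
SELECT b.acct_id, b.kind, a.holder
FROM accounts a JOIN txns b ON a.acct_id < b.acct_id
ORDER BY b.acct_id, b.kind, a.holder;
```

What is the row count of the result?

INNER JOIN keeps only pairs where the ON condition holds.
Matching on a.acct_id < b.acct_id. A NULL in a compared column never satisfies the condition.
Matched pairs: 20.
Total: 20 rows.

20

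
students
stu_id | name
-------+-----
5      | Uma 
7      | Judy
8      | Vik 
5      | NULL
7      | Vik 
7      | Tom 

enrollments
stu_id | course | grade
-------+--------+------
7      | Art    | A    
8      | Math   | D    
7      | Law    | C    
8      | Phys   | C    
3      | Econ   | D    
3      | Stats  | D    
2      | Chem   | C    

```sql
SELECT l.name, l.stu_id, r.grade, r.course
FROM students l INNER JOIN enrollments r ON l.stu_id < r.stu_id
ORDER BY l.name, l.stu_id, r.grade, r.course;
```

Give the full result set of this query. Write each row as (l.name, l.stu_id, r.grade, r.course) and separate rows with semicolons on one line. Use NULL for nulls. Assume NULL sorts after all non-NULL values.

(Judy, 7, C, Phys); (Judy, 7, D, Math); (Tom, 7, C, Phys); (Tom, 7, D, Math); (Uma, 5, A, Art); (Uma, 5, C, Law); (Uma, 5, C, Phys); (Uma, 5, D, Math); (Vik, 7, C, Phys); (Vik, 7, D, Math); (NULL, 5, A, Art); (NULL, 5, C, Law); (NULL, 5, C, Phys); (NULL, 5, D, Math)

INNER JOIN keeps only pairs where the ON condition holds.
Matching on l.stu_id < r.stu_id.
- l (stu_id=5) pairs with 4 row(s) of r.
- l (stu_id=7) pairs with 2 row(s) of r.
- l (stu_id=8) has no partner → excluded.
- l (stu_id=5) pairs with 4 row(s) of r.
- l (stu_id=7) pairs with 2 row(s) of r.
- l (stu_id=7) pairs with 2 row(s) of r.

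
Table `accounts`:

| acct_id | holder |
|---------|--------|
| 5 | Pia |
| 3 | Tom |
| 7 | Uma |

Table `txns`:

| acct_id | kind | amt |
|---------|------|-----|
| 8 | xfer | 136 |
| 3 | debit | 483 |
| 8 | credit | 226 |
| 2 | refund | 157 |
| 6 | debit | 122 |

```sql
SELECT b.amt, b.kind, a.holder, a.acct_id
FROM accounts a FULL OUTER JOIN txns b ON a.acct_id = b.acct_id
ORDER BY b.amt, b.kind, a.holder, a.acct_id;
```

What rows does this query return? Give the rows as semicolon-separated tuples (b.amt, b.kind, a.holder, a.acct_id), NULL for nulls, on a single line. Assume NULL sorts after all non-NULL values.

(122, debit, NULL, NULL); (136, xfer, NULL, NULL); (157, refund, NULL, NULL); (226, credit, NULL, NULL); (483, debit, Tom, 3); (NULL, NULL, Pia, 5); (NULL, NULL, Uma, 7)

FULL OUTER JOIN keeps every row from both sides; unmatched rows get NULL for the other side's columns.
Matching on a.acct_id = b.acct_id.
- a[0] acct_id=5 → no match; kept with NULLs on the b side.
- a[1] acct_id=3 → 1 match(es) in b → 1 row(s).
- a[2] acct_id=7 → no match; kept with NULLs on the b side.
- plus 4 unmatched b row(s), each kept with NULL a columns.
After projecting and ordering:
b.amt | b.kind | a.holder | a.acct_id
122 | debit | NULL | NULL
136 | xfer | NULL | NULL
157 | refund | NULL | NULL
226 | credit | NULL | NULL
483 | debit | Tom | 3
NULL | NULL | Pia | 5
NULL | NULL | Uma | 7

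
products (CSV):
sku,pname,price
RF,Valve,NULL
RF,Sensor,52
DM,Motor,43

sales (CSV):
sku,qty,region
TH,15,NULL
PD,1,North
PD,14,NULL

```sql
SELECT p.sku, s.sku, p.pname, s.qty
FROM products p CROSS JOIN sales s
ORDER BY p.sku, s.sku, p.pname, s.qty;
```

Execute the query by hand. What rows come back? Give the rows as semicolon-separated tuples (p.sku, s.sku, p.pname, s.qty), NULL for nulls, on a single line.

(DM, PD, Motor, 1); (DM, PD, Motor, 14); (DM, TH, Motor, 15); (RF, PD, Sensor, 1); (RF, PD, Sensor, 14); (RF, PD, Valve, 1); (RF, PD, Valve, 14); (RF, TH, Sensor, 15); (RF, TH, Valve, 15)

CROSS JOIN pairs every row of `products` with every row of `sales`: 3 × 3 = 9 rows.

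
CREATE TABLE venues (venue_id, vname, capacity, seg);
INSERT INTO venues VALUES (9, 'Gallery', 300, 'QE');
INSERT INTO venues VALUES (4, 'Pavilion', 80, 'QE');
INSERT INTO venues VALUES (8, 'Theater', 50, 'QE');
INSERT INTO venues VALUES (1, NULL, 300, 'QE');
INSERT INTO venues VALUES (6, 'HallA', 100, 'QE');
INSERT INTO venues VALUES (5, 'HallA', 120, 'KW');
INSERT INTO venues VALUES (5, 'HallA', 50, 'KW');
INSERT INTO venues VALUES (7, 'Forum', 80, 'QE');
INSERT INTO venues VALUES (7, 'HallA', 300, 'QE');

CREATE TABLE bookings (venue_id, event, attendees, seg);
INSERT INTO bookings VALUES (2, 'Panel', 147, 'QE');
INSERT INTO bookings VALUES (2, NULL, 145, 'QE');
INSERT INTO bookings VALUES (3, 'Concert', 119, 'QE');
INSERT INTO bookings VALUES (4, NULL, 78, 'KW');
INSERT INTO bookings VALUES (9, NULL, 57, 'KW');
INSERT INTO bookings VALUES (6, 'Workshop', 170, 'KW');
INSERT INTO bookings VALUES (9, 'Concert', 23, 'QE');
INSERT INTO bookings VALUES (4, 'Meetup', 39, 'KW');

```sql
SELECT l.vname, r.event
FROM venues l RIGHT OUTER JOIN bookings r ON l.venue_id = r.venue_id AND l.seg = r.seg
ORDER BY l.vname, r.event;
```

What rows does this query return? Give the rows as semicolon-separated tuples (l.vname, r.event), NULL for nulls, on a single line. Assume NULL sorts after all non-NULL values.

RIGHT JOIN keeps every row from `bookings`; unmatched rows get NULL for `venues`'s columns.
Matching on l.venue_id = r.venue_id AND l.seg = r.seg.
- l[0] venue_id=9, seg=QE → 1 match(es) in r → 1 row(s).
- l[1] venue_id=4, seg=QE → no match.
- l[2] venue_id=8, seg=QE → no match.
- l[3] venue_id=1, seg=QE → no match.
- l[4] venue_id=6, seg=QE → no match.
- l[5] venue_id=5, seg=KW → no match.
- l[6] venue_id=5, seg=KW → no match.
- l[7] venue_id=7, seg=QE → no match.
- l[8] venue_id=7, seg=QE → no match.
- plus 7 unmatched r row(s), each kept with NULL l columns.
After projecting and ordering:
l.vname | r.event
Gallery | Concert
NULL | Concert
NULL | Meetup
NULL | Panel
NULL | Workshop
NULL | NULL
NULL | NULL
NULL | NULL

(Gallery, Concert); (NULL, Concert); (NULL, Meetup); (NULL, Panel); (NULL, Workshop); (NULL, NULL); (NULL, NULL); (NULL, NULL)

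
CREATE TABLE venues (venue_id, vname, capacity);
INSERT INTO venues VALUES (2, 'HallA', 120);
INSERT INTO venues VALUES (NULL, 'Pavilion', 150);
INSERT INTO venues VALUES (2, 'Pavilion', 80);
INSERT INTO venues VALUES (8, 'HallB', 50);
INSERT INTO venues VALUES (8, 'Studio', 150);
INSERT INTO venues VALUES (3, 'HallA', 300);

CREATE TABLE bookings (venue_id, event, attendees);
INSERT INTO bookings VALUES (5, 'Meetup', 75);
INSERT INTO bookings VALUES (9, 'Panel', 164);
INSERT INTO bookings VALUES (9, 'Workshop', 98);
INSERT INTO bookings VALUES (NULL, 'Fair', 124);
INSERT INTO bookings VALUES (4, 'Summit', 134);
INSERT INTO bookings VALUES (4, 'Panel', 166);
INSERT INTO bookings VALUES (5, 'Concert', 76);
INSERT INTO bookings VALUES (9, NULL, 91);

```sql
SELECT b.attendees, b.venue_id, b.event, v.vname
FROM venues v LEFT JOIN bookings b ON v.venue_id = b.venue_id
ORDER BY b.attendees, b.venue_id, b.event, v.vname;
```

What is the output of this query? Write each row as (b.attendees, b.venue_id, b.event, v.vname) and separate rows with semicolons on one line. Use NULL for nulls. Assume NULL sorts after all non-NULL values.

LEFT JOIN keeps every row from `venues`; unmatched rows get NULL for `bookings`'s columns.
Matching on v.venue_id = b.venue_id. A NULL in a compared column never satisfies the condition.
- v[0] venue_id=2 → no match; kept with NULLs on the b side.
- v[1] venue_id=NULL → no match; kept with NULLs on the b side.
- v[2] venue_id=2 → no match; kept with NULLs on the b side.
- v[3] venue_id=8 → no match; kept with NULLs on the b side.
- v[4] venue_id=8 → no match; kept with NULLs on the b side.
- v[5] venue_id=3 → no match; kept with NULLs on the b side.
After projecting and ordering:
b.attendees | b.venue_id | b.event | v.vname
NULL | NULL | NULL | HallA
NULL | NULL | NULL | HallA
NULL | NULL | NULL | HallB
NULL | NULL | NULL | Pavilion
NULL | NULL | NULL | Pavilion
NULL | NULL | NULL | Studio

(NULL, NULL, NULL, HallA); (NULL, NULL, NULL, HallA); (NULL, NULL, NULL, HallB); (NULL, NULL, NULL, Pavilion); (NULL, NULL, NULL, Pavilion); (NULL, NULL, NULL, Studio)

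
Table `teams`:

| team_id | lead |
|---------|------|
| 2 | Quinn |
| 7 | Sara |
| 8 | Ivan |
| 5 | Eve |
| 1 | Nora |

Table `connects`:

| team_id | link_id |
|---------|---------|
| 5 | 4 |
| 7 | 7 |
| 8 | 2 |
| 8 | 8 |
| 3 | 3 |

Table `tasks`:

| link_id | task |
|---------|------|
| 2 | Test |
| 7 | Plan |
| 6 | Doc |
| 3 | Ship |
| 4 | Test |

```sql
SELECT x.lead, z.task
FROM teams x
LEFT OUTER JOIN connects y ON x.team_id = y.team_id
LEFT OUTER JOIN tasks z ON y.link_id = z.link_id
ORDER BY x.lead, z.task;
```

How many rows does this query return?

6

Evaluate left to right. First `teams x LEFT JOIN connects y` on team_id: 6 row(s).
Then LEFT JOIN `tasks z` on link_id: each of those 6 rows is kept; rows whose y.link_id has no match in z get NULL for z's columns.
Result: 6 row(s).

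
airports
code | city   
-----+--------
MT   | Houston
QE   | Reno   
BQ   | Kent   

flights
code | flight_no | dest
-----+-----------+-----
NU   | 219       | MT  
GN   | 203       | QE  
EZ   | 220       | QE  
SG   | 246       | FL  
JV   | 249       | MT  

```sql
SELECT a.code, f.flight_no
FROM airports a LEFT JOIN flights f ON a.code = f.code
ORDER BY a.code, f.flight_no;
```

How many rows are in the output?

3

LEFT JOIN keeps every row from `airports`; unmatched rows get NULL for `flights`'s columns.
Matching on a.code = f.code.
- a row (code=MT): no match → kept, f columns NULL.
- a row (code=QE): no match → kept, f columns NULL.
- a row (code=BQ): no match → kept, f columns NULL.
Total: 0 matched + 3 padded = 3 rows.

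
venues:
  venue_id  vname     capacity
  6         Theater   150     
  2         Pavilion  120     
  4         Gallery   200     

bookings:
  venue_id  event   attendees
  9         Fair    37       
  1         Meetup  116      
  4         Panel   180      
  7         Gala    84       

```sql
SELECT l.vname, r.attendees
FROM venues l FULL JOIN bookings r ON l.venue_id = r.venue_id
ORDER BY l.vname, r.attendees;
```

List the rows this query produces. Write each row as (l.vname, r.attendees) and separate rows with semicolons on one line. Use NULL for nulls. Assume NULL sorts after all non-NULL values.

FULL OUTER JOIN keeps every row from both sides; unmatched rows get NULL for the other side's columns.
Matching on l.venue_id = r.venue_id.
- l (venue_id=6) has no partner → padded with NULL.
- l (venue_id=2) has no partner → padded with NULL.
- l (venue_id=4) pairs with 1 row(s) of r.
- 3 r row(s) had no l match → kept, l columns NULL.
After projecting and ordering:
l.vname | r.attendees
Gallery | 180
Pavilion | NULL
Theater | NULL
NULL | 37
NULL | 84
NULL | 116

(Gallery, 180); (Pavilion, NULL); (Theater, NULL); (NULL, 37); (NULL, 84); (NULL, 116)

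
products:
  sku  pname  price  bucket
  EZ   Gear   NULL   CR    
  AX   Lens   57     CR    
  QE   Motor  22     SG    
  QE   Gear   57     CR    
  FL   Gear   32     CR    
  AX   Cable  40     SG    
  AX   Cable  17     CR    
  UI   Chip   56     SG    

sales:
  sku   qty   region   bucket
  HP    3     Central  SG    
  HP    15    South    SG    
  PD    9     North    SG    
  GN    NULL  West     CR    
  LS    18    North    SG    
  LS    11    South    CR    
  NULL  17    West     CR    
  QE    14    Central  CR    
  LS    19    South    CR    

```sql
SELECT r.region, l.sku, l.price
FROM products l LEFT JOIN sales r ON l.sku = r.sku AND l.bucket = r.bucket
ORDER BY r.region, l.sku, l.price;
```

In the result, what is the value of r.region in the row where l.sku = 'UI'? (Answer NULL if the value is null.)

NULL

LEFT JOIN keeps every row from `products`; unmatched rows get NULL for `sales`'s columns.
Matching on l.sku = r.sku AND l.bucket = r.bucket. A NULL in a compared column never satisfies the condition.
- l (sku=EZ, bucket=CR) has no partner → padded with NULL.
- l (sku=AX, bucket=CR) has no partner → padded with NULL.
- l (sku=QE, bucket=SG) has no partner → padded with NULL.
- l (sku=QE, bucket=CR) pairs with 1 row(s) of r.
- l (sku=FL, bucket=CR) has no partner → padded with NULL.
- l (sku=AX, bucket=SG) has no partner → padded with NULL.
- l (sku=AX, bucket=CR) has no partner → padded with NULL.
- l (sku=UI, bucket=SG) has no partner → padded with NULL.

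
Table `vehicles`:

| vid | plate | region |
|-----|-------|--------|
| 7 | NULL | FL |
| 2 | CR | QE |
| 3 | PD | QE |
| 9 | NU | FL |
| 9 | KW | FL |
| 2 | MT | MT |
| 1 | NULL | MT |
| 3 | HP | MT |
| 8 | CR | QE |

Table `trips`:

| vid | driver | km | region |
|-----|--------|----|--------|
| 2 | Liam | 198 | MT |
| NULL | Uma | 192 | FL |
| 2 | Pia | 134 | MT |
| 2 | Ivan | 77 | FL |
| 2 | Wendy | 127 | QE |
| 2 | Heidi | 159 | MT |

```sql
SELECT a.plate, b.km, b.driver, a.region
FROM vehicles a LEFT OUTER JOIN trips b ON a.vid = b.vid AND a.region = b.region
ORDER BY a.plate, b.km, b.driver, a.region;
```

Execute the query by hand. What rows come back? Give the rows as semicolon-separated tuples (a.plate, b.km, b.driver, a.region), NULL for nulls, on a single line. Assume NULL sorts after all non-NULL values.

LEFT JOIN keeps every row from `vehicles`; unmatched rows get NULL for `trips`'s columns.
Matching on a.vid = b.vid AND a.region = b.region. A NULL in a compared column never satisfies the condition.
- vid=7, region=FL: no b row matches, row kept with b columns NULL.
- vid=2, region=QE: 1 matching b row(s), so 1 row(s) emitted.
- vid=3, region=QE: no b row matches, row kept with b columns NULL.
- vid=9, region=FL: no b row matches, row kept with b columns NULL.
- vid=9, region=FL: no b row matches, row kept with b columns NULL.
- vid=2, region=MT: 3 matching b row(s), so 3 row(s) emitted.
- vid=1, region=MT: no b row matches, row kept with b columns NULL.
- vid=3, region=MT: no b row matches, row kept with b columns NULL.
- vid=8, region=QE: no b row matches, row kept with b columns NULL.

(CR, 127, Wendy, QE); (CR, NULL, NULL, QE); (HP, NULL, NULL, MT); (KW, NULL, NULL, FL); (MT, 134, Pia, MT); (MT, 159, Heidi, MT); (MT, 198, Liam, MT); (NU, NULL, NULL, FL); (PD, NULL, NULL, QE); (NULL, NULL, NULL, FL); (NULL, NULL, NULL, MT)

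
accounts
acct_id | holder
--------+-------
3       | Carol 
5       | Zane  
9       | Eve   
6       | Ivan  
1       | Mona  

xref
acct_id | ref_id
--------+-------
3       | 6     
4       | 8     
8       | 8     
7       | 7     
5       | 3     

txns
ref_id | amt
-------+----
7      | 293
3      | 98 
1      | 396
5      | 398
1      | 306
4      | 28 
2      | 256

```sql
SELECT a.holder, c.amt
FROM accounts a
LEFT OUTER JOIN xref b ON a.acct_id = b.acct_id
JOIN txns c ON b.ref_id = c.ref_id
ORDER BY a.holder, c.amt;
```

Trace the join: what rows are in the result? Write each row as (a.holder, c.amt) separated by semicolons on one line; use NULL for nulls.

(Zane, 98)

Step 1 — a LEFT JOIN b on acct_id → 5 row(s).
Then INNER JOIN `txns c` on ref_id: keep only rows whose b.ref_id appears in c.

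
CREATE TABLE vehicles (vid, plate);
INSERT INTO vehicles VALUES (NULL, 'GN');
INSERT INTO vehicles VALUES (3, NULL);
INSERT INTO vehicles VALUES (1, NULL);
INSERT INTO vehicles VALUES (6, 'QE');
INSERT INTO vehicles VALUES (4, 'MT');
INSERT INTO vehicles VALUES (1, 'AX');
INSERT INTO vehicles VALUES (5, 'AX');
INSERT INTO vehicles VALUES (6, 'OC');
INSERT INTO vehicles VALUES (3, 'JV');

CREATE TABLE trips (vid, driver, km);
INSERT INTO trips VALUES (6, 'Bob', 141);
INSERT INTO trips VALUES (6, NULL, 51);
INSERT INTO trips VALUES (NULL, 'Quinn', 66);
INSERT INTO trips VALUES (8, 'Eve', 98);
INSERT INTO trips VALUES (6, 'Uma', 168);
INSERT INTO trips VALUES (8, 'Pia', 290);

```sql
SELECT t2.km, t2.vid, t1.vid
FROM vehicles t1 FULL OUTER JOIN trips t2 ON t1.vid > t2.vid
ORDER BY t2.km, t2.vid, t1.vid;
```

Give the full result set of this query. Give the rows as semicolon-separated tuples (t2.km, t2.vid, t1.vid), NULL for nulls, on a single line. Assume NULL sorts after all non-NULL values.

(51, 6, NULL); (66, NULL, NULL); (98, 8, NULL); (141, 6, NULL); (168, 6, NULL); (290, 8, NULL); (NULL, NULL, 1); (NULL, NULL, 1); (NULL, NULL, 3); (NULL, NULL, 3); (NULL, NULL, 4); (NULL, NULL, 5); (NULL, NULL, 6); (NULL, NULL, 6); (NULL, NULL, NULL)

FULL OUTER JOIN keeps every row from both sides; unmatched rows get NULL for the other side's columns.
Matching on t1.vid > t2.vid. A NULL in a compared column never satisfies the condition.
Matched pairs: 0; unmatched t1 rows kept: 9; unmatched t2 rows kept: 6.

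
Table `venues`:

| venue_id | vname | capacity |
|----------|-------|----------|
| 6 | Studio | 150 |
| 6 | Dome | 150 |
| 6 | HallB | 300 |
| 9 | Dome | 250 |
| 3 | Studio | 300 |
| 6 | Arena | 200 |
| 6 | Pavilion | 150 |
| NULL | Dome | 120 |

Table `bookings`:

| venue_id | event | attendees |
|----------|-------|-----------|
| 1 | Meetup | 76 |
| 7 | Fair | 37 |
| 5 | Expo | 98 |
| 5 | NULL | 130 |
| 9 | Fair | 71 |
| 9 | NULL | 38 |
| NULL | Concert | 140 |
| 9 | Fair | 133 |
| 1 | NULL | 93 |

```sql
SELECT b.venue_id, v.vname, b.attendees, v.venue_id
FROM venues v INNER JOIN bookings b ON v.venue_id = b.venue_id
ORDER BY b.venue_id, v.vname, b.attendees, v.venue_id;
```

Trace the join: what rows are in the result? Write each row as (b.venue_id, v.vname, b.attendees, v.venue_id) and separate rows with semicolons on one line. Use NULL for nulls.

(9, Dome, 38, 9); (9, Dome, 71, 9); (9, Dome, 133, 9)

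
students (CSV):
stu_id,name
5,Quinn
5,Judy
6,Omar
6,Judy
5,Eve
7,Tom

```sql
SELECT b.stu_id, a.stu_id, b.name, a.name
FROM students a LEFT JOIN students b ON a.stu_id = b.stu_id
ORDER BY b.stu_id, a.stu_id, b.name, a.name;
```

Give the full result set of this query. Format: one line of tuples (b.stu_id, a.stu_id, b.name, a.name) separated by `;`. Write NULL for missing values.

LEFT JOIN keeps every row from `students a`; unmatched rows get NULL for `students b`'s columns.
Matching on a.stu_id = b.stu_id.
- a (stu_id=5) pairs with 3 row(s) of b.
- a (stu_id=5) pairs with 3 row(s) of b.
- a (stu_id=6) pairs with 2 row(s) of b.
- a (stu_id=6) pairs with 2 row(s) of b.
- a (stu_id=5) pairs with 3 row(s) of b.
- a (stu_id=7) pairs with 1 row(s) of b.

(5, 5, Eve, Eve); (5, 5, Eve, Judy); (5, 5, Eve, Quinn); (5, 5, Judy, Eve); (5, 5, Judy, Judy); (5, 5, Judy, Quinn); (5, 5, Quinn, Eve); (5, 5, Quinn, Judy); (5, 5, Quinn, Quinn); (6, 6, Judy, Judy); (6, 6, Judy, Omar); (6, 6, Omar, Judy); (6, 6, Omar, Omar); (7, 7, Tom, Tom)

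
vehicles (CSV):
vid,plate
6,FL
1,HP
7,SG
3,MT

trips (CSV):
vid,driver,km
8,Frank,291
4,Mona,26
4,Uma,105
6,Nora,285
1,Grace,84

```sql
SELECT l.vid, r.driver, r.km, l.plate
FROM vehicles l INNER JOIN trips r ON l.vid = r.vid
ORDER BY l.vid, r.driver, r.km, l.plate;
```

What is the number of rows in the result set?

2

INNER JOIN keeps only pairs where the ON condition holds.
Matching on l.vid = r.vid.
Matched pairs: 2.
Total: 2 rows.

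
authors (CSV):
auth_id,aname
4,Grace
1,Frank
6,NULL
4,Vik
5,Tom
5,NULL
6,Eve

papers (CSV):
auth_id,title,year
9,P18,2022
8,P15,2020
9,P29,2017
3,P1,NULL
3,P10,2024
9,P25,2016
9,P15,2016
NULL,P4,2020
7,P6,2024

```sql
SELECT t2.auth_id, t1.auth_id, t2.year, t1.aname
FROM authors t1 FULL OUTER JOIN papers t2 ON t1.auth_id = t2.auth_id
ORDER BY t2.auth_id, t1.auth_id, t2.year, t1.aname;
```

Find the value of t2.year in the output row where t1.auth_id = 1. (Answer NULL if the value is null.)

NULL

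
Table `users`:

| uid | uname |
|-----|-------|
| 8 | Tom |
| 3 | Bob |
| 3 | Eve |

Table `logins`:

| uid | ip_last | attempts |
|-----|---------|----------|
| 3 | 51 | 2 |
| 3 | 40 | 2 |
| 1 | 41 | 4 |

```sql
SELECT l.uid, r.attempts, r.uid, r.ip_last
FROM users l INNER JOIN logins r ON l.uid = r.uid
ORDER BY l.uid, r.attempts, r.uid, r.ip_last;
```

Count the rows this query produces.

4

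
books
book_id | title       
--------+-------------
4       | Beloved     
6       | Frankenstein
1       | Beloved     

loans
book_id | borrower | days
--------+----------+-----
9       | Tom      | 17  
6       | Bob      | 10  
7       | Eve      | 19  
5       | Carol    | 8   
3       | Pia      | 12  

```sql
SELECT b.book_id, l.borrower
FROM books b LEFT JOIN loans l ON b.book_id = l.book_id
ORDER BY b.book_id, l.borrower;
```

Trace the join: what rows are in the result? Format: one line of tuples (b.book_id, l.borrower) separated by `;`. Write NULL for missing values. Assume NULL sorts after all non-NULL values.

LEFT JOIN keeps every row from `books`; unmatched rows get NULL for `loans`'s columns.
Matching on b.book_id = l.book_id.
Matched pairs: 1; unmatched b rows kept: 2.

(1, NULL); (4, NULL); (6, Bob)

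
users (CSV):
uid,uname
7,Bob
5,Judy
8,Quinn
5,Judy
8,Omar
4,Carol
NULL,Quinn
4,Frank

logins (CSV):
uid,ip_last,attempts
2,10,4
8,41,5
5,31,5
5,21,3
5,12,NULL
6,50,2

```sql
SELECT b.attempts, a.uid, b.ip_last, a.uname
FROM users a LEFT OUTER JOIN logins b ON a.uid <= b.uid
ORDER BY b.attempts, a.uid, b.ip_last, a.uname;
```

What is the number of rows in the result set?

24

LEFT JOIN keeps every row from `users`; unmatched rows get NULL for `logins`'s columns.
Matching on a.uid <= b.uid. A NULL in a compared column never satisfies the condition.
- a (uid=7) pairs with 1 row(s) of b.
- a (uid=5) pairs with 5 row(s) of b.
- a (uid=8) pairs with 1 row(s) of b.
- a (uid=5) pairs with 5 row(s) of b.
- a (uid=8) pairs with 1 row(s) of b.
- a (uid=4) pairs with 5 row(s) of b.
- a (uid=NULL) has no partner → padded with NULL.
- a (uid=4) pairs with 5 row(s) of b.
Total: 23 matched + 1 padded = 24 rows.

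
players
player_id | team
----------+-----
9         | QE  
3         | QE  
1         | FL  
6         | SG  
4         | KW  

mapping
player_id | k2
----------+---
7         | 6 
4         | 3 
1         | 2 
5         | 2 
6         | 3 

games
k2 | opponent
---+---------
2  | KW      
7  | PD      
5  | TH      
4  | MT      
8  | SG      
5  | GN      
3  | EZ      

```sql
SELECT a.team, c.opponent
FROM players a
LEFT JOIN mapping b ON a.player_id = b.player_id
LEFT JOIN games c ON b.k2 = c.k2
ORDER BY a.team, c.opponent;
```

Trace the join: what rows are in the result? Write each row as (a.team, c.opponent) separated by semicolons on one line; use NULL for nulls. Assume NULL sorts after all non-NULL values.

Step 1 — a LEFT JOIN b on player_id → 5 row(s).
Then LEFT JOIN `games c` on k2: each of those 5 rows is kept; rows whose b.k2 has no match in c get NULL for c's columns.

(FL, KW); (KW, EZ); (QE, NULL); (QE, NULL); (SG, EZ)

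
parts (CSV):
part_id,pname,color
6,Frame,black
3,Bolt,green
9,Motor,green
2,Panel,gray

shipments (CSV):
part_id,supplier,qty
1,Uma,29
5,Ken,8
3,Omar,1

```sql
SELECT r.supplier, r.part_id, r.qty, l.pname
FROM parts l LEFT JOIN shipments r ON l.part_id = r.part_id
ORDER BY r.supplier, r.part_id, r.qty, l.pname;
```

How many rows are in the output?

LEFT JOIN keeps every row from `parts`; unmatched rows get NULL for `shipments`'s columns.
Matching on l.part_id = r.part_id.
- l (part_id=6) has no partner → padded with NULL.
- l (part_id=3) pairs with 1 row(s) of r.
- l (part_id=9) has no partner → padded with NULL.
- l (part_id=2) has no partner → padded with NULL.
Total: 1 matched + 3 padded = 4 rows.

4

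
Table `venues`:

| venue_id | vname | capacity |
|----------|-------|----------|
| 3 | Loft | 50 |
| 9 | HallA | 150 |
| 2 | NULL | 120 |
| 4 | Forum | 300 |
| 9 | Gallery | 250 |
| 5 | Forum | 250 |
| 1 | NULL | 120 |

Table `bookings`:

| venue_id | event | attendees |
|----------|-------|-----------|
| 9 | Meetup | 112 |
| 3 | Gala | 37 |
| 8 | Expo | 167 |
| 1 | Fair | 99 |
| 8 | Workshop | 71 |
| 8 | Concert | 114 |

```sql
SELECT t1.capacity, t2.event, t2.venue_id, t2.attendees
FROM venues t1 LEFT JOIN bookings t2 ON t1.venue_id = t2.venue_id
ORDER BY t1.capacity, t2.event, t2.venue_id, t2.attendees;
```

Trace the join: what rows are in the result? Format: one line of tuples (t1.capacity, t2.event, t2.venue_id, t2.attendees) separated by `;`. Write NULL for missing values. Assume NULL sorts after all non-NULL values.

(50, Gala, 3, 37); (120, Fair, 1, 99); (120, NULL, NULL, NULL); (150, Meetup, 9, 112); (250, Meetup, 9, 112); (250, NULL, NULL, NULL); (300, NULL, NULL, NULL)

LEFT JOIN keeps every row from `venues`; unmatched rows get NULL for `bookings`'s columns.
Matching on t1.venue_id = t2.venue_id.
- t1 row (venue_id=3): matches 1 t2 row(s) → 1 output row(s).
- t1 row (venue_id=9): matches 1 t2 row(s) → 1 output row(s).
- t1 row (venue_id=2): no match → kept, t2 columns NULL.
- t1 row (venue_id=4): no match → kept, t2 columns NULL.
- t1 row (venue_id=9): matches 1 t2 row(s) → 1 output row(s).
- t1 row (venue_id=5): no match → kept, t2 columns NULL.
- t1 row (venue_id=1): matches 1 t2 row(s) → 1 output row(s).
After projecting and ordering:
t1.capacity | t2.event | t2.venue_id | t2.attendees
50 | Gala | 3 | 37
120 | Fair | 1 | 99
120 | NULL | NULL | NULL
150 | Meetup | 9 | 112
250 | Meetup | 9 | 112
250 | NULL | NULL | NULL
300 | NULL | NULL | NULL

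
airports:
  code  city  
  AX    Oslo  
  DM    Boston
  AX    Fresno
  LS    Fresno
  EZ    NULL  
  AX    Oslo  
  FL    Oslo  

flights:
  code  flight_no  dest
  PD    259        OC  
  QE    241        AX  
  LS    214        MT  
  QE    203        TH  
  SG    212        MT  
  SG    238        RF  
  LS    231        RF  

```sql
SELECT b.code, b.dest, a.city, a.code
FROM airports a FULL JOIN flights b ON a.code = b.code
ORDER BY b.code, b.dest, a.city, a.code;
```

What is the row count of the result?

13

FULL OUTER JOIN keeps every row from both sides; unmatched rows get NULL for the other side's columns.
Matching on a.code = b.code.
- a row (code=AX): no match → kept, b columns NULL.
- a row (code=DM): no match → kept, b columns NULL.
- a row (code=AX): no match → kept, b columns NULL.
- a row (code=LS): matches 2 b row(s) → 2 output row(s).
- a row (code=EZ): no match → kept, b columns NULL.
- a row (code=AX): no match → kept, b columns NULL.
- a row (code=FL): no match → kept, b columns NULL.
- 5 row(s) from b found no a partner → padded with NULL.
Total: 2 matched + 11 padded = 13 rows.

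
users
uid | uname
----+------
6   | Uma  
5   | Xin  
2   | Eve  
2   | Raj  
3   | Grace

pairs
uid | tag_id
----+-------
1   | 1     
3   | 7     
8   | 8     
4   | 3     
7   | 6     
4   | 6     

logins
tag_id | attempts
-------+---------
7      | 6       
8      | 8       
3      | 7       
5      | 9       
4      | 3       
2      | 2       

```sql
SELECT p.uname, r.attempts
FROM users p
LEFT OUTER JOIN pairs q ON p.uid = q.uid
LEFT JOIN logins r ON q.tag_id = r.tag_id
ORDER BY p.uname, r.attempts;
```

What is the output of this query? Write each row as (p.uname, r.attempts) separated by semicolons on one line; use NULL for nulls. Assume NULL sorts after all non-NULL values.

(Eve, NULL); (Grace, 6); (Raj, NULL); (Uma, NULL); (Xin, NULL)

Evaluate left to right. First `users p LEFT JOIN pairs q` on uid: 5 row(s).
Then LEFT JOIN `logins r` on tag_id: each of those 5 rows is kept; rows whose q.tag_id has no match in r get NULL for r's columns.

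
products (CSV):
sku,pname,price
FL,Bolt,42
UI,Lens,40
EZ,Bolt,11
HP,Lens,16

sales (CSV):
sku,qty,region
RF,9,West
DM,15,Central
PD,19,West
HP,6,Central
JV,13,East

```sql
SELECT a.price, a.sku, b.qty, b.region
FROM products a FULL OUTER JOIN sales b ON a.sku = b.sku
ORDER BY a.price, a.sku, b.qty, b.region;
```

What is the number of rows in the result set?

FULL OUTER JOIN keeps every row from both sides; unmatched rows get NULL for the other side's columns.
Matching on a.sku = b.sku.
Matched pairs: 1; unmatched a rows kept: 3; unmatched b rows kept: 4.
Total: 1 matched + 7 padded = 8 rows.

8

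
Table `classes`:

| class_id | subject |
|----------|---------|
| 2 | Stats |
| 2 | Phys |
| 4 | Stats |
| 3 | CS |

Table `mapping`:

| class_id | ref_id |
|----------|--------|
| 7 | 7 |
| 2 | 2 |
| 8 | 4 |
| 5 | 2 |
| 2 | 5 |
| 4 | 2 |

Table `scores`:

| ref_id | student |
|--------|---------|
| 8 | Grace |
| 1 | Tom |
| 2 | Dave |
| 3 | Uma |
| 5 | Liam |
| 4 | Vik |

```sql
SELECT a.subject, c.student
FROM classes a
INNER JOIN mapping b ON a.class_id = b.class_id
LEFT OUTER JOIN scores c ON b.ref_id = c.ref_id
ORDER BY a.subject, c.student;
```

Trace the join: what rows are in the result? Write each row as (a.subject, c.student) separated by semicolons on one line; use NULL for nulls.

(Phys, Dave); (Phys, Liam); (Stats, Dave); (Stats, Dave); (Stats, Liam)

Evaluate left to right. First `classes a INNER JOIN mapping b` on class_id: 5 row(s).
Then LEFT JOIN `scores c` on ref_id: each of those 5 rows is kept; rows whose b.ref_id has no match in c get NULL for c's columns.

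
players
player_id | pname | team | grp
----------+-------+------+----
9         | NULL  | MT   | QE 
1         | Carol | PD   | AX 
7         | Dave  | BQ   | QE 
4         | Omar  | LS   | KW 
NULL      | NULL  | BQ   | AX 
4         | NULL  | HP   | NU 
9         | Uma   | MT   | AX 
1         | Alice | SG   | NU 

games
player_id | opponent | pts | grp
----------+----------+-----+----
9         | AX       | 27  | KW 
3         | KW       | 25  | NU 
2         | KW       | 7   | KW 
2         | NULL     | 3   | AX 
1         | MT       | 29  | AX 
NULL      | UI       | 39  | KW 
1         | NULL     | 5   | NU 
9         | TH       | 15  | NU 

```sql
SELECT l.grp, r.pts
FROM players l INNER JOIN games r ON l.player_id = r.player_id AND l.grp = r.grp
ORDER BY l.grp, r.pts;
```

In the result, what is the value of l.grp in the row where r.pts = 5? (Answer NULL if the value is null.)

NU

INNER JOIN keeps only pairs where the ON condition holds.
Matching on l.player_id = r.player_id AND l.grp = r.grp. A NULL in a compared column never satisfies the condition.
Matched pairs: 2.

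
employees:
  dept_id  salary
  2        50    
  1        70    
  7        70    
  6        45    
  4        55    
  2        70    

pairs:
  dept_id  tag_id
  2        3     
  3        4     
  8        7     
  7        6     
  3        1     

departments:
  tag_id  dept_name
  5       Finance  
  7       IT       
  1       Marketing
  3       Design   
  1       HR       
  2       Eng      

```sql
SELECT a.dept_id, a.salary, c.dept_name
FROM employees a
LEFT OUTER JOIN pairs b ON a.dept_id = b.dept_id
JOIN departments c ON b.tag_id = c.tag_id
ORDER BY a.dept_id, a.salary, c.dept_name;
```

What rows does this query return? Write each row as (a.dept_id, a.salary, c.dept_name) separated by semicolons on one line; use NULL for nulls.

(2, 50, Design); (2, 70, Design)

Joins associate left-to-right: employees LEFT JOIN pairs on dept_id gives 6 intermediate row(s).
Then INNER JOIN `departments c` on tag_id: keep only rows whose b.tag_id appears in c.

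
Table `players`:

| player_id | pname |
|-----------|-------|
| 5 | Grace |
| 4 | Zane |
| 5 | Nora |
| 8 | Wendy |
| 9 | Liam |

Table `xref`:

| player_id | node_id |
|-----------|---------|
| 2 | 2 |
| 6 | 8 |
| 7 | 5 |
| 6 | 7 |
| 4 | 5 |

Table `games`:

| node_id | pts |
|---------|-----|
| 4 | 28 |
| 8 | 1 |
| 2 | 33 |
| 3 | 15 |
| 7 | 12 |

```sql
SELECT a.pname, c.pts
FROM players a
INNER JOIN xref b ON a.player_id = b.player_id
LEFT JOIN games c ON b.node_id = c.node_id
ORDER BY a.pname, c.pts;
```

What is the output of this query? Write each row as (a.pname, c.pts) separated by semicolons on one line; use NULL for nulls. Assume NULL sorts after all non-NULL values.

(Zane, NULL)

Evaluate left to right. First `players a INNER JOIN xref b` on player_id: 1 row(s).
Then LEFT JOIN `games c` on node_id: each of those 1 rows is kept; rows whose b.node_id has no match in c get NULL for c's columns.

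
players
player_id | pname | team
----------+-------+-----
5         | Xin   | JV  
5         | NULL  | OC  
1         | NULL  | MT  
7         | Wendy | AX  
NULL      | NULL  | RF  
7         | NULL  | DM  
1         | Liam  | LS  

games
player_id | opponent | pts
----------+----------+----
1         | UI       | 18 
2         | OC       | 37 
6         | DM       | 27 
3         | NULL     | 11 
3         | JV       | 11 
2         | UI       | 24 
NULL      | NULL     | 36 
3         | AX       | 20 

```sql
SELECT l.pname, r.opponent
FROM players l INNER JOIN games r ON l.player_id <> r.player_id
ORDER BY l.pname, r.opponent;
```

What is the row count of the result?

40

INNER JOIN keeps only pairs where the ON condition holds.
Matching on l.player_id <> r.player_id. A NULL in a compared column never satisfies the condition.
- player_id=5: 7 matching r row(s), so 7 row(s) emitted.
- player_id=5: 7 matching r row(s), so 7 row(s) emitted.
- player_id=1: 6 matching r row(s), so 6 row(s) emitted.
- player_id=7: 7 matching r row(s), so 7 row(s) emitted.
- player_id=NULL: no matching r row, dropped.
- player_id=7: 7 matching r row(s), so 7 row(s) emitted.
- player_id=1: 6 matching r row(s), so 6 row(s) emitted.
Total: 40 rows.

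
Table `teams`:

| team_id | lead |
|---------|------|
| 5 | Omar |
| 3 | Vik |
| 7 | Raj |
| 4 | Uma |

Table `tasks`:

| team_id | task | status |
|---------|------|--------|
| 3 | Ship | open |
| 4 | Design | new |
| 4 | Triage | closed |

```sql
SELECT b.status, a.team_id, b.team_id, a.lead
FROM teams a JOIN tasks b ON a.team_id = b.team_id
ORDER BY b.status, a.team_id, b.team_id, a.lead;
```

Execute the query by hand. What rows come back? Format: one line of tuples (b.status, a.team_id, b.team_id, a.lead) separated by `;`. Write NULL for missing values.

(closed, 4, 4, Uma); (new, 4, 4, Uma); (open, 3, 3, Vik)

INNER JOIN keeps only pairs where the ON condition holds.
Matching on a.team_id = b.team_id.
- a (team_id=5) has no partner → excluded.
- a (team_id=3) pairs with 1 row(s) of b.
- a (team_id=7) has no partner → excluded.
- a (team_id=4) pairs with 2 row(s) of b.
After projecting and ordering:
b.status | a.team_id | b.team_id | a.lead
closed | 4 | 4 | Uma
new | 4 | 4 | Uma
open | 3 | 3 | Vik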